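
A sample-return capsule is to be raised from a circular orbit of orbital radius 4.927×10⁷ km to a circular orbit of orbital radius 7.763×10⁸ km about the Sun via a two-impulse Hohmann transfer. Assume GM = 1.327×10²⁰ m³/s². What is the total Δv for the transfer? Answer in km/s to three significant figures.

r₁ = 4.927×10⁷ km = 4.927×10¹⁰ m.
r₂ = 7.763×10⁸ km = 7.763×10¹¹ m.
Transfer ellipse a_t = (r₁ + r₂)/2 = 4.128×10¹¹ m.
At r₁: circular v_c1 = √(μ/r₁) = 51900 m/s; transfer-perihelion v_p = √[μ(2/r₁ − 1/a_t)] = 71170 m/s.
Δv₁ = v_p − v_c1 = 19270 m/s.
At r₂: circular v_c2 = √(μ/r₂) = 13070 m/s; transfer-aphelion v_a = √[μ(2/r₂ − 1/a_t)] = 4517 m/s.
Δv₂ = v_c2 − v_a = 8557 m/s.
Total Δv = Δv₁ + Δv₂ = 27830 m/s = 27.83 km/s.

Δv_total ≈ 27.8 km/s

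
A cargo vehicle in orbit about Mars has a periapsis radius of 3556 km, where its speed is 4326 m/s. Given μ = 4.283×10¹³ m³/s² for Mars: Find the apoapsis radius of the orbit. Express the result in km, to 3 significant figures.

apoapsis radius ≈ 12400 km

r_p = 3.556×10⁶ m.
Specific energy ε = v²/2 − μ/r = -2.687×10⁶ J/kg, so a = −μ/(2ε) = 7.969×10⁶ m.
The apsides satisfy r_p + r_a = 2a, so the apoapsis radius is 2a − r_p = 1.238×10⁷ m = 12382 km.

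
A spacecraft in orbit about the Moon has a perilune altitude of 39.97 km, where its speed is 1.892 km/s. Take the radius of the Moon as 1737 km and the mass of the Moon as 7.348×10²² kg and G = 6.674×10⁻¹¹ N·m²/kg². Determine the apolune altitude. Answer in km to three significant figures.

apolune altitude ≈ 1540 km

μ = GM = 6.674×10⁻¹¹ × 7.348×10²² = 4.904×10¹² m³/s².
r_p = 1737 + 39.97 = 1777.0 km = 1.777×10⁶ m.
Specific energy ε = v²/2 − μ/r = -9.700×10⁵ J/kg, so a = −μ/(2ε) = 2.528×10⁶ m.
The apsides satisfy r_p + r_a = 2a, so the apolune radius is 2a − r_p = 3.279×10⁶ m = 3279.0 km.
Apolune altitude = 3279.0 − 1737 = 1542.0 km.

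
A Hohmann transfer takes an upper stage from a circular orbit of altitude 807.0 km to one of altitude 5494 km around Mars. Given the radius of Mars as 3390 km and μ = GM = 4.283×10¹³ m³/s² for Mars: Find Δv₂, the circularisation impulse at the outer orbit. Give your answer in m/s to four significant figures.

r₁ = 3390 + 807.0 = 4197.0 km = 4.1970×10⁶ m.
r₂ = 3390 + 5494 = 8884.0 km = 8.8840×10⁶ m.
Transfer ellipse a_t = (r₁ + r₂)/2 = 6.540×10⁶ m.
At r₁: circular v_c1 = √(μ/r₁) = 3195 m/s; transfer-periapsis v_p = √[μ(2/r₁ − 1/a_t)] = 3723 m/s.
At r₂: circular v_c2 = √(μ/r₂) = 2196 m/s; transfer-apoapsis v_a = √[μ(2/r₂ − 1/a_t)] = 1759 m/s.
Δv₂ = v_c2 − v_a = 436.8 m/s.

Δv ≈ 436.8 m/s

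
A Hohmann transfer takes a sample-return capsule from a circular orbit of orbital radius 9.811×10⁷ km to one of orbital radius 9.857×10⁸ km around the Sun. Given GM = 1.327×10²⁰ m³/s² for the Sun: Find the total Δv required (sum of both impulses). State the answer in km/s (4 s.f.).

Δv_total ≈ 19.49 km/s

r₁ = 9.811×10⁷ km = 9.811×10¹⁰ m.
r₂ = 9.857×10⁸ km = 9.857×10¹¹ m.
Transfer ellipse a_t = (r₁ + r₂)/2 = 5.419×10¹¹ m.
At r₁: circular v_c1 = √(μ/r₁) = 36780 m/s; transfer-perihelion v_p = √[μ(2/r₁ − 1/a_t)] = 49600 m/s.
Δv₁ = v_p − v_c1 = 12820 m/s.
At r₂: circular v_c2 = √(μ/r₂) = 11600 m/s; transfer-aphelion v_a = √[μ(2/r₂ − 1/a_t)] = 4937 m/s.
Δv₂ = v_c2 − v_a = 6666 m/s.
Total Δv = Δv₁ + Δv₂ = 19490 m/s = 19.49 km/s.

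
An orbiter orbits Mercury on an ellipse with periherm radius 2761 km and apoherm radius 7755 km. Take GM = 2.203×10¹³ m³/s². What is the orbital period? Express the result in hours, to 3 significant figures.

Semi-major axis a = (r_p + r_a)/2 = (2761.0 + 7755.0)/2 = 5258.0 km = 5.258×10⁶ m.
By Kepler's third law T = 2π√(a³/μ) = 2π × 2.569×10³ = 1.614×10⁴ s.
= 4.483 hours.

T ≈ 4.48 hours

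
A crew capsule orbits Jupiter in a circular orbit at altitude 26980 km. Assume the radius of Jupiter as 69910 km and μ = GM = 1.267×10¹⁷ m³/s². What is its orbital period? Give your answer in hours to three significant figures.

r = 69910 + 26980 = 96890 km = 9.6890×10⁷ m.
Kepler's third law: T = 2π√(r³/μ) = 2π√((9.689×10⁷)³ / 1.267×10¹⁷).
r³/μ = 7.179×10⁶ s², so T = 2π × 2.679×10³ = 1.683×10⁴ s.
Converting: 1.683×10⁴ s ÷ 3600 = 4.676 hours.

T ≈ 4.68 hours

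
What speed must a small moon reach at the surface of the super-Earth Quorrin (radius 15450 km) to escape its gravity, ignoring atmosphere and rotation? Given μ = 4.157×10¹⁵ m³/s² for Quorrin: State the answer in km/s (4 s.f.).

r = R = 1.545×10⁷ m.
Escape speed v_esc = √(2μ/r) = √(2 × 4.157×10¹⁵ / 1.545×10⁷) = √(5.381×10⁸) = 23200 m/s.
= 23.20 km/s.

v_esc ≈ 23.20 km/s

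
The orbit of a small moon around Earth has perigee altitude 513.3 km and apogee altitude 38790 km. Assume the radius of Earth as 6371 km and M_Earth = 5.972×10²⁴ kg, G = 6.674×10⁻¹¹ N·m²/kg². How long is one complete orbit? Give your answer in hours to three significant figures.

μ = GM = 6.674×10⁻¹¹ × 5.972×10²⁴ = 3.986×10¹⁴ m³/s².
r_p = 6371 + 513.3 = 6884.3 km = 6.8843×10⁶ m.
r_a = 6371 + 38790 = 45161 km = 4.5161×10⁷ m.
Semi-major axis a = (r_p + r_a)/2 = (6884.3 + 45161)/2 = 26023 km = 2.602×10⁷ m.
By Kepler's third law T = 2π√(a³/μ) = 2π × 6.649×10³ = 4.178×10⁴ s.
= 11.61 hours.

T ≈ 11.6 hours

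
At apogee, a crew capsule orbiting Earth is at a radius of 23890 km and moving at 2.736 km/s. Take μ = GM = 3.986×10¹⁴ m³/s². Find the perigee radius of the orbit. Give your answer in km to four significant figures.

perigee radius ≈ 6909 km

r_a = 2.389×10⁷ m.
Specific energy ε = v²/2 − μ/r = -1.294×10⁷ J/kg, so a = −μ/(2ε) = 1.540×10⁷ m.
The apsides satisfy r_p + r_a = 2a, so the perigee radius is 2a − r_a = 6.909×10⁶ m = 6909.1 km.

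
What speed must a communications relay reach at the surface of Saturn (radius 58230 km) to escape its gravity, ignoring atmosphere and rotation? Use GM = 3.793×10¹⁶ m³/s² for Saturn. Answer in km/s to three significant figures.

r = R = 5.823×10⁷ m.
Escape speed v_esc = √(2μ/r) = √(2 × 3.793×10¹⁶ / 5.823×10⁷) = √(1.303×10⁹) = 36090 m/s.
= 36.09 km/s.

v_esc ≈ 36.1 km/s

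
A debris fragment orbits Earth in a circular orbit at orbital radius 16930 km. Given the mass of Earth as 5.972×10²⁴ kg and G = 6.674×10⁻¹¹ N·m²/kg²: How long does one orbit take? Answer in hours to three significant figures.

μ = GM = 6.674×10⁻¹¹ × 5.972×10²⁴ = 3.986×10¹⁴ m³/s².
r = 16930 km = 1.693×10⁷ m.
Kepler's third law: T = 2π√(r³/μ) = 2π√((1.693×10⁷)³ / 3.986×10¹⁴).
r³/μ = 1.217×10⁷ s², so T = 2π × 3.489×10³ = 2.192×10⁴ s.
Converting: 2.192×10⁴ s ÷ 3600 = 6.090 hours.

T ≈ 6.09 hours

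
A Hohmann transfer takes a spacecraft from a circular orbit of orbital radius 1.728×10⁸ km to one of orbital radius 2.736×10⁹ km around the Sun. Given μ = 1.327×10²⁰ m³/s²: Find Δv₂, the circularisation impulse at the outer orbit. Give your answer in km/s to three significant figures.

Δv ≈ 4.56 km/s

r₁ = 1.728×10⁸ km = 1.728×10¹¹ m.
r₂ = 2.736×10⁹ km = 2.736×10¹² m.
Transfer ellipse a_t = (r₁ + r₂)/2 = 1.454×10¹² m.
At r₁: circular v_c1 = √(μ/r₁) = 27710 m/s; transfer-perihelion v_p = √[μ(2/r₁ − 1/a_t)] = 38010 m/s.
At r₂: circular v_c2 = √(μ/r₂) = 6964 m/s; transfer-aphelion v_a = √[μ(2/r₂ − 1/a_t)] = 2401 m/s.
Δv₂ = v_c2 − v_a = 4564 m/s.
= 4.564 km/s.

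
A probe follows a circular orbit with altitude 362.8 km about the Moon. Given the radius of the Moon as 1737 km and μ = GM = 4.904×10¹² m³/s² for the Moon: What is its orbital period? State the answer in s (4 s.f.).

r = 1737 + 362.8 = 2099.8 km = 2.0998×10⁶ m.
Kepler's third law: T = 2π√(r³/μ) = 2π√((2.100×10⁶)³ / 4.904×10¹²).
r³/μ = 1.888×10⁶ s², so T = 2π × 1.374×10³ = 8.633×10³ s.

T ≈ 8633 s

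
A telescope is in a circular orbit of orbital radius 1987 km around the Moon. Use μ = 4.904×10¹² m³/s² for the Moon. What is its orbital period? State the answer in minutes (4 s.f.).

r = 1987 km = 1.987×10⁶ m.
Kepler's third law: T = 2π√(r³/μ) = 2π√((1.987×10⁶)³ / 4.904×10¹²).
r³/μ = 1.600×10⁶ s², so T = 2π × 1.265×10³ = 7.947×10³ s.
Converting: 7.947×10³ s ÷ 60.00 = 132.4 minutes.

T ≈ 132.4 minutes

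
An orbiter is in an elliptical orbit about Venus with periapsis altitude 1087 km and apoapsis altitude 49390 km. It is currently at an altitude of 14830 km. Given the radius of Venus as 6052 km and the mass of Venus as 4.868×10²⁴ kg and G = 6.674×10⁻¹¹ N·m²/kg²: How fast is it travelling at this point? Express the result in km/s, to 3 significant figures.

v ≈ 4.55 km/s

μ = GM = 6.674×10⁻¹¹ × 4.868×10²⁴ = 3.249×10¹⁴ m³/s².
r_p = 6052 + 1087 = 7139.0 km = 7.1390×10⁶ m.
r_a = 6052 + 49390 = 55442 km = 5.5442×10⁷ m.
r = 6052 + 14830 = 20882 km = 2.088×10⁷ m.
Semi-major axis a = (r_p + r_a)/2 = 31290 km = 3.129×10⁷ m.
Vis-viva: v² = μ(2/r − 1/a) = 3.249×10¹⁴ × (9.578×10⁻⁸ − 3.196×10⁻⁸) = 2.073×10⁷ m²/s².
v = 4553 m/s = 4.553 km/s.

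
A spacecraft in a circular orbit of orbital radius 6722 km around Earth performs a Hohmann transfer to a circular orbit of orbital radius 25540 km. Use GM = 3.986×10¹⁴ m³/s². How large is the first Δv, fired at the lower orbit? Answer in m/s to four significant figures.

Δv ≈ 1989 m/s

r₁ = 6722 km = 6.722×10⁶ m.
r₂ = 25540 km = 2.554×10⁷ m.
Transfer ellipse a_t = (r₁ + r₂)/2 = 1.613×10⁷ m.
At r₁: circular v_c1 = √(μ/r₁) = 7701 m/s; transfer-perigee v_p = √[μ(2/r₁ − 1/a_t)] = 9689 m/s.
Δv₁ = v_p − v_c1 = 1989 m/s.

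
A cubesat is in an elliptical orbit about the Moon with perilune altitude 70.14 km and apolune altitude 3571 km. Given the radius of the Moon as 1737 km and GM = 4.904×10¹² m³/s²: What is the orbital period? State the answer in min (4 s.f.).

T ≈ 317.3 min

r_p = 1737 + 70.14 = 1807.1 km = 1.8071×10⁶ m.
r_a = 1737 + 3571 = 5308.0 km = 5.3080×10⁶ m.
Semi-major axis a = (r_p + r_a)/2 = (1807.1 + 5308.0)/2 = 3557.6 km = 3.558×10⁶ m.
By Kepler's third law T = 2π√(a³/μ) = 2π × 3.030×10³ = 1.904×10⁴ s.
= 317.3 min.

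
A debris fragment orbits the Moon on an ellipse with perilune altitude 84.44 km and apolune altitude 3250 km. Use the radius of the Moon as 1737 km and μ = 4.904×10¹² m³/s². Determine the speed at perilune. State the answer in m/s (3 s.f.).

v ≈ 1990 m/s

r_p = 1737 + 84.44 = 1821.4 km = 1.8214×10⁶ m.
r_a = 1737 + 3250 = 4987.0 km = 4.9870×10⁶ m.
Semi-major axis a = (r_p + r_a)/2 = 3404.2 km = 3.404×10⁶ m.
Vis-viva: v² = μ(2/r − 1/a) = 4.904×10¹² × (1.098×10⁻⁶ − 2.938×10⁻⁷) = 3.944×10⁶ m²/s².
v = 1986 m/s.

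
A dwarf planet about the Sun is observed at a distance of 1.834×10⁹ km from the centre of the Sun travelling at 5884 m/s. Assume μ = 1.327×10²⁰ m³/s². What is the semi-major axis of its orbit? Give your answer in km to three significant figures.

a ≈ 1.21×10⁹ km

r = 1.834×10¹² m.
Vis-viva rearranged: 1/a = 2/r − v²/μ = 1.091×10⁻¹² − 2.609×10⁻¹³ = 8.296×10⁻¹³ m⁻¹.
a = 1.205×10¹² m = 1.2054×10⁹ km.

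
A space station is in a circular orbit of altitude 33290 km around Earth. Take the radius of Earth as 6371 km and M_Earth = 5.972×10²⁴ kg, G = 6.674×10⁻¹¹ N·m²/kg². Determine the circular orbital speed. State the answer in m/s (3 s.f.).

v ≈ 3170 m/s

μ = GM = 6.674×10⁻¹¹ × 5.972×10²⁴ = 3.986×10¹⁴ m³/s².
r = 6371 + 33290 = 39661 km = 3.9661×10⁷ m.
For a circular orbit v = √(μ/r) = √(3.986×10¹⁴ / 3.966×10⁷) = √(1.005×10⁷) = 3170 m/s.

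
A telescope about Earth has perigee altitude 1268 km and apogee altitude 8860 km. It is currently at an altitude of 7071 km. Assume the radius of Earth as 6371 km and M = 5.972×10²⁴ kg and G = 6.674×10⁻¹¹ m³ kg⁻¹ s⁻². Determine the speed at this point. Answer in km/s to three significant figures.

μ = GM = 6.674×10⁻¹¹ × 5.972×10²⁴ = 3.986×10¹⁴ m³/s².
r_p = 6371 + 1268 = 7639.0 km = 7.6390×10⁶ m.
r_a = 6371 + 8860 = 15231 km = 1.5231×10⁷ m.
r = 6371 + 7071 = 13442 km = 1.344×10⁷ m.
Semi-major axis a = (r_p + r_a)/2 = 11435 km = 1.144×10⁷ m.
Vis-viva: v² = μ(2/r − 1/a) = 3.986×10¹⁴ × (1.488×10⁻⁷ − 8.745×10⁻⁸) = 2.445×10⁷ m²/s².
v = 4944 m/s = 4.944 km/s.

v ≈ 4.94 km/s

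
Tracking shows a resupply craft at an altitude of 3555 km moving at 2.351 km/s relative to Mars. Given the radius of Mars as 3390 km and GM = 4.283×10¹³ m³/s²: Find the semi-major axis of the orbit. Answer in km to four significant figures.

a ≈ 6292 km

r = 3390 + 3555 = 6945.0 km = 6.945×10⁶ m.
Vis-viva rearranged: 1/a = 2/r − v²/μ = 2.880×10⁻⁷ − 1.290×10⁻⁷ = 1.589×10⁻⁷ m⁻¹.
a = 6.292×10⁶ m = 6292.2 km.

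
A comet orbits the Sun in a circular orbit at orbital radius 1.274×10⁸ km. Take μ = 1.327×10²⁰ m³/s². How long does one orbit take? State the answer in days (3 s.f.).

T ≈ 287 days

r = 1.274×10⁸ km = 1.274×10¹¹ m.
Kepler's third law: T = 2π√(r³/μ) = 2π√((1.274×10¹¹)³ / 1.327×10²⁰).
r³/μ = 1.558×10¹³ s², so T = 2π × 3.947×10⁶ = 2.480×10⁷ s.
Converting: 2.480×10⁷ s ÷ 86400 = 287.1 days.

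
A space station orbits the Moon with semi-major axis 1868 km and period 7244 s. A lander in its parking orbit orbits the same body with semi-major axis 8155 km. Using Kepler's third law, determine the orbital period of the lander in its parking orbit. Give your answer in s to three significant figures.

T₂ ≈ 66100 s

Kepler's third law: T² ∝ a³, so T₂ = T₁ (a₂/a₁)^(3/2).
a₂/a₁ = 4.366, (a₂/a₁)^(3/2) = 9.122.
T₂ = 7244 × 9.122 = 66080 s.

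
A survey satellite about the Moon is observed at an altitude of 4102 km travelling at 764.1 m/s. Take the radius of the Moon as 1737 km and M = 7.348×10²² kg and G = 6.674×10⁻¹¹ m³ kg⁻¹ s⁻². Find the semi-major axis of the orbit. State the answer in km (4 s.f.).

a ≈ 4475 km

μ = GM = 6.674×10⁻¹¹ × 7.348×10²² = 4.904×10¹² m³/s².
r = 1737 + 4102 = 5839.0 km = 5.839×10⁶ m.
Vis-viva rearranged: 1/a = 2/r − v²/μ = 3.425×10⁻⁷ − 1.191×10⁻⁷ = 2.235×10⁻⁷ m⁻¹.
a = 4.475×10⁶ m = 4474.9 km.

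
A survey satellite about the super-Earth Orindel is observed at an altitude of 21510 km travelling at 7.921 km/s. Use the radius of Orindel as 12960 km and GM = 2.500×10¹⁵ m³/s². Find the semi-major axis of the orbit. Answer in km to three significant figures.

r = 12960 + 21510 = 34470 km = 3.447×10⁷ m.
Vis-viva rearranged: 1/a = 2/r − v²/μ = 5.802×10⁻⁸ − 2.510×10⁻⁸ = 3.292×10⁻⁸ m⁻¹.
a = 3.037×10⁷ m = 30372 km.

a ≈ 30400 km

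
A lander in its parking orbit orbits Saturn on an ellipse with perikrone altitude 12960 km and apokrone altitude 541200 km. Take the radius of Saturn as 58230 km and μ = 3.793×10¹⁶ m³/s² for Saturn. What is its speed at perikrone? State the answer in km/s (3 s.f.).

v ≈ 30.9 km/s

r_p = 58230 + 12960 = 71190 km = 7.1190×10⁷ m.
r_a = 58230 + 541200 = 599430 km = 5.9943×10⁸ m.
Semi-major axis a = (r_p + r_a)/2 = 3.3531×10⁵ km = 3.353×10⁸ m.
Vis-viva: v² = μ(2/r − 1/a) = 3.793×10¹⁶ × (2.809×10⁻⁸ − 2.982×10⁻⁹) = 9.525×10⁸ m²/s².
v = 30860 m/s = 30.86 km/s.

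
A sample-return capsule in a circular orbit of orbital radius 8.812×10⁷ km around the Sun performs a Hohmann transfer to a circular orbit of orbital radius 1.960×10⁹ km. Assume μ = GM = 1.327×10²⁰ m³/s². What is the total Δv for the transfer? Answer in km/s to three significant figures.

r₁ = 8.812×10⁷ km = 8.812×10¹⁰ m.
r₂ = 1.960×10⁹ km = 1.960×10¹² m.
Transfer ellipse a_t = (r₁ + r₂)/2 = 1.024×10¹² m.
At r₁: circular v_c1 = √(μ/r₁) = 38810 m/s; transfer-perihelion v_p = √[μ(2/r₁ − 1/a_t)] = 53690 m/s.
Δv₁ = v_p − v_c1 = 14880 m/s.
At r₂: circular v_c2 = √(μ/r₂) = 8228 m/s; transfer-aphelion v_a = √[μ(2/r₂ − 1/a_t)] = 2414 m/s.
Δv₂ = v_c2 − v_a = 5815 m/s.
Total Δv = Δv₁ + Δv₂ = 20690 m/s = 20.69 km/s.

Δv_total ≈ 20.7 km/s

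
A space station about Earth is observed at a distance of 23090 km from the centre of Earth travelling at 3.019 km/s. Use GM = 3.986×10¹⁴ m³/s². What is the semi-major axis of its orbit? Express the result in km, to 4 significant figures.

r = 2.309×10⁷ m.
Vis-viva rearranged: 1/a = 2/r − v²/μ = 8.662×10⁻⁸ − 2.287×10⁻⁸ = 6.375×10⁻⁸ m⁻¹.
a = 1.569×10⁷ m = 15686 km.

a ≈ 15690 km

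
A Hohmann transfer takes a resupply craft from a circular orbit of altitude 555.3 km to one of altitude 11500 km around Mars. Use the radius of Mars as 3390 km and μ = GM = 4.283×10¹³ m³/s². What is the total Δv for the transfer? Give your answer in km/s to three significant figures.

r₁ = 3390 + 555.3 = 3945.3 km = 3.9453×10⁶ m.
r₂ = 3390 + 11500 = 14890 km = 1.4890×10⁷ m.
Transfer ellipse a_t = (r₁ + r₂)/2 = 9.418×10⁶ m.
At r₁: circular v_c1 = √(μ/r₁) = 3295 m/s; transfer-periapsis v_p = √[μ(2/r₁ − 1/a_t)] = 4143 m/s.
Δv₁ = v_p − v_c1 = 848.1 m/s.
At r₂: circular v_c2 = √(μ/r₂) = 1696 m/s; transfer-apoapsis v_a = √[μ(2/r₂ − 1/a_t)] = 1098 m/s.
Δv₂ = v_c2 − v_a = 598.3 m/s.
Total Δv = Δv₁ + Δv₂ = 1446 m/s = 1.446 km/s.

Δv_total ≈ 1.45 km/s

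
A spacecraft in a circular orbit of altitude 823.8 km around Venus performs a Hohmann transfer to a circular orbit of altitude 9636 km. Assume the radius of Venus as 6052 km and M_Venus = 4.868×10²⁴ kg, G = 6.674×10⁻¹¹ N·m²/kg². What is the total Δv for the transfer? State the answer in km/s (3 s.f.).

μ = GM = 6.674×10⁻¹¹ × 4.868×10²⁴ = 3.249×10¹⁴ m³/s².
r₁ = 6052 + 823.8 = 6875.8 km = 6.8758×10⁶ m.
r₂ = 6052 + 9636 = 15688 km = 1.5688×10⁷ m.
Transfer ellipse a_t = (r₁ + r₂)/2 = 1.128×10⁷ m.
At r₁: circular v_c1 = √(μ/r₁) = 6874 m/s; transfer-periapsis v_p = √[μ(2/r₁ − 1/a_t)] = 8106 m/s.
Δv₁ = v_p − v_c1 = 1232 m/s.
At r₂: circular v_c2 = √(μ/r₂) = 4551 m/s; transfer-apoapsis v_a = √[μ(2/r₂ − 1/a_t)] = 3553 m/s.
Δv₂ = v_c2 − v_a = 998.1 m/s.
Total Δv = Δv₁ + Δv₂ = 2230 m/s = 2.230 km/s.

Δv_total ≈ 2.23 km/s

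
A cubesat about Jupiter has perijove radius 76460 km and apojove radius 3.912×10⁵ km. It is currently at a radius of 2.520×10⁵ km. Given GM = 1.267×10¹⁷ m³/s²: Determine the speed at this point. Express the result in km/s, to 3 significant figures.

Semi-major axis a = (r_p + r_a)/2 = 2.3383×10⁵ km = 2.338×10⁸ m.
Vis-viva: v² = μ(2/r − 1/a) = 1.267×10¹⁷ × (7.937×10⁻⁹ − 4.277×10⁻⁹) = 4.637×10⁸ m²/s².
v = 21530 m/s = 21.53 km/s.

v ≈ 21.5 km/s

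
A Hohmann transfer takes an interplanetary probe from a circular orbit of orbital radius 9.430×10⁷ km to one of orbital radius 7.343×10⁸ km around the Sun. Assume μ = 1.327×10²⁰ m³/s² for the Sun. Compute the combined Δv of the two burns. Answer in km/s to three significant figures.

Δv_total ≈ 19.5 km/s

r₁ = 9.430×10⁷ km = 9.430×10¹⁰ m.
r₂ = 7.343×10⁸ km = 7.343×10¹¹ m.
Transfer ellipse a_t = (r₁ + r₂)/2 = 4.143×10¹¹ m.
At r₁: circular v_c1 = √(μ/r₁) = 37510 m/s; transfer-perihelion v_p = √[μ(2/r₁ − 1/a_t)] = 49940 m/s.
Δv₁ = v_p − v_c1 = 12430 m/s.
At r₂: circular v_c2 = √(μ/r₂) = 13440 m/s; transfer-aphelion v_a = √[μ(2/r₂ − 1/a_t)] = 6414 m/s.
Δv₂ = v_c2 − v_a = 7030 m/s.
Total Δv = Δv₁ + Δv₂ = 19460 m/s = 19.46 km/s.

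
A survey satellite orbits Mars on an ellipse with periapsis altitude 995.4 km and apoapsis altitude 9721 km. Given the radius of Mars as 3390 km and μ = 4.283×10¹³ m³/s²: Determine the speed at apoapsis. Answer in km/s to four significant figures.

v ≈ 1.280 km/s

r_p = 3390 + 995.4 = 4385.4 km = 4.3854×10⁶ m.
r_a = 3390 + 9721 = 13111 km = 1.3111×10⁷ m.
Semi-major axis a = (r_p + r_a)/2 = 8748.2 km = 8.748×10⁶ m.
Vis-viva: v² = μ(2/r − 1/a) = 4.283×10¹³ × (1.525×10⁻⁷ − 1.143×10⁻⁷) = 1.638×10⁶ m²/s².
v = 1280 m/s = 1.280 km/s.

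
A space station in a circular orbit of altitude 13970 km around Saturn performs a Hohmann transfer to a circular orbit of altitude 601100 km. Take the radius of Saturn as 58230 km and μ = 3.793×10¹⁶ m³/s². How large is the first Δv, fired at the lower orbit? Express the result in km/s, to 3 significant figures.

Δv ≈ 7.85 km/s

r₁ = 58230 + 13970 = 72200 km = 7.2200×10⁷ m.
r₂ = 58230 + 601100 = 659330 km = 6.5933×10⁸ m.
Transfer ellipse a_t = (r₁ + r₂)/2 = 3.658×10⁸ m.
At r₁: circular v_c1 = √(μ/r₁) = 22920 m/s; transfer-perikrone v_p = √[μ(2/r₁ − 1/a_t)] = 30770 m/s.
Δv₁ = v_p − v_c1 = 7853 m/s.
= 7.853 km/s.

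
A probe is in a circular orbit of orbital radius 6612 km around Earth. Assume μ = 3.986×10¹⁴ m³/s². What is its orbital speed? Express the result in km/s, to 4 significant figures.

r = 6612 km = 6.612×10⁶ m.
For a circular orbit v = √(μ/r) = √(3.986×10¹⁴ / 6.612×10⁶) = √(6.028×10⁷) = 7764 m/s.
That is 7.764 km/s.

v ≈ 7.764 km/s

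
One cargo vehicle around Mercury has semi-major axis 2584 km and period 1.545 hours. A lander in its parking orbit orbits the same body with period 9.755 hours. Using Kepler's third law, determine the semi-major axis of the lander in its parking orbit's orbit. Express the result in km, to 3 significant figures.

a₂ ≈ 8830 km

Kepler's third law: a³ ∝ T², so a₂ = a₁ (T₂/T₁)^(2/3).
T₂/T₁ = 6.314, (T₂/T₁)^(2/3) = 3.416.
a₂ = 2584 × 3.416 = 8827 km.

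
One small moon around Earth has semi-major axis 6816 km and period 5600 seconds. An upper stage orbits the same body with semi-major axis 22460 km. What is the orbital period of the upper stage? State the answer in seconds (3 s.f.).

Kepler's third law: T² ∝ a³, so T₂ = T₁ (a₂/a₁)^(3/2).
a₂/a₁ = 3.295, (a₂/a₁)^(3/2) = 5.982.
T₂ = 5600 × 5.982 = 33500 seconds.

T₂ ≈ 33500 seconds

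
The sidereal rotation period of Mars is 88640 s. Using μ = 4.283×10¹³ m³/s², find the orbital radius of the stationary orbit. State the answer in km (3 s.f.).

A synchronous orbit has period T, so by Kepler's third law a = (μT²/4π²)^(1/3).
μT²/4π² = 4.283×10¹³ × (8.864×10⁴)² / 39.48 = 8.524×10²¹ m³.
a = 2.043×10⁷ m = 20428 km.

r_sync ≈ 20400 km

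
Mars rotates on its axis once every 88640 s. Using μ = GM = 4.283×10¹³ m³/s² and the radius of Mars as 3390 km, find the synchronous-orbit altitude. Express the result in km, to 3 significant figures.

A synchronous orbit has period T, so by Kepler's third law a = (μT²/4π²)^(1/3).
μT²/4π² = 4.283×10¹³ × (8.864×10⁴)² / 39.48 = 8.524×10²¹ m³.
a = 2.043×10⁷ m = 20428 km.
Altitude h = a − R = 20428 − 3390 = 17038 km.

h_sync ≈ 17000 km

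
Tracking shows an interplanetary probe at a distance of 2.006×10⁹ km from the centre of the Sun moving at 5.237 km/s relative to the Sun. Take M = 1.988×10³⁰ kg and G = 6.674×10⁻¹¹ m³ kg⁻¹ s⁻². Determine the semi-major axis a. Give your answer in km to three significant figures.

a ≈ 1.27×10⁹ km

μ = GM = 6.674×10⁻¹¹ × 1.988×10³⁰ = 1.327×10²⁰ m³/s².
r = 2.006×10¹² m.
Vis-viva rearranged: 1/a = 2/r − v²/μ = 9.970×10⁻¹³ − 2.067×10⁻¹³ = 7.903×10⁻¹³ m⁻¹.
a = 1.265×10¹² m = 1.2653×10⁹ km.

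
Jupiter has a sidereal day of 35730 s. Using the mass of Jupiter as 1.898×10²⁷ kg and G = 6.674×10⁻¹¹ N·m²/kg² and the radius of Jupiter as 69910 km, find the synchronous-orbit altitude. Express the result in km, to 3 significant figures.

μ = GM = 6.674×10⁻¹¹ × 1.898×10²⁷ = 1.267×10¹⁷ m³/s².
A synchronous orbit has period T, so by Kepler's third law a = (μT²/4π²)^(1/3).
μT²/4π² = 1.267×10¹⁷ × (3.573×10⁴)² / 39.48 = 4.096×10²⁴ m³.
a = 1.600×10⁸ m = 1.6000×10⁵ km.
Altitude h = a − R = 1.6000×10⁵ − 69910 = 90094 km.

h_sync ≈ 90100 km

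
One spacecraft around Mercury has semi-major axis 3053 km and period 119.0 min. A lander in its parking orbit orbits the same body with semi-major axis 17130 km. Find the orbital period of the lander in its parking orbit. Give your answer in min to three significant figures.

T₂ ≈ 1580 min

Kepler's third law: T² ∝ a³, so T₂ = T₁ (a₂/a₁)^(3/2).
a₂/a₁ = 5.611, (a₂/a₁)^(3/2) = 13.29.
T₂ = 119.0 × 13.29 = 1582 min.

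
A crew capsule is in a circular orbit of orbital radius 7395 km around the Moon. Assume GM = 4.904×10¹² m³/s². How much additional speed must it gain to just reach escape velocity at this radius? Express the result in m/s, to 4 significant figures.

Δv ≈ 337.3 m/s

r = 7395 km = 7.395×10⁶ m.
Circular speed v_c = √(μ/r) = 814.3 m/s.
Escape speed v_esc = √(2μ/r) = √2 × v_c = 1152 m/s.
Δv = v_esc − v_c = 337.3 m/s.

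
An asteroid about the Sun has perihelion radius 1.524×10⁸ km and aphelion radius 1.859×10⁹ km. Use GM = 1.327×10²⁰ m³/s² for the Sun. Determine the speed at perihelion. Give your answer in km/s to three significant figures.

v ≈ 40.1 km/s

Semi-major axis a = (r_p + r_a)/2 = 1.0057×10⁹ km = 1.006×10¹² m.
Vis-viva: v² = μ(2/r − 1/a) = 1.327×10²⁰ × (1.312×10⁻¹¹ − 9.943×10⁻¹³) = 1.610×10⁹ m²/s².
v = 40120 m/s = 40.12 km/s.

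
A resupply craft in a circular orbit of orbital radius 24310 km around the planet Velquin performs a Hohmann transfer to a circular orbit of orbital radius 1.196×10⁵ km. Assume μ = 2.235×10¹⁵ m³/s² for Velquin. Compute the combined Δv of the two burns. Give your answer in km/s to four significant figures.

Δv_total ≈ 4.584 km/s

r₁ = 24310 km = 2.431×10⁷ m.
r₂ = 1.196×10⁵ km = 1.196×10⁸ m.
Transfer ellipse a_t = (r₁ + r₂)/2 = 7.196×10⁷ m.
At r₁: circular v_c1 = √(μ/r₁) = 9588 m/s; transfer-periapsis v_p = √[μ(2/r₁ − 1/a_t)] = 12360 m/s.
Δv₁ = v_p − v_c1 = 2773 m/s.
At r₂: circular v_c2 = √(μ/r₂) = 4323 m/s; transfer-apoapsis v_a = √[μ(2/r₂ − 1/a_t)] = 2513 m/s.
Δv₂ = v_c2 − v_a = 1810 m/s.
Total Δv = Δv₁ + Δv₂ = 4584 m/s = 4.584 km/s.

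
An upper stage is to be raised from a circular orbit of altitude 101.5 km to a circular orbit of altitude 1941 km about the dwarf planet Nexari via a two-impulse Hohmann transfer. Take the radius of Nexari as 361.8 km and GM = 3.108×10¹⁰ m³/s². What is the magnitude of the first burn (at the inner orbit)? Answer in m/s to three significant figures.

Δv ≈ 75.2 m/s

r₁ = 361.8 + 101.5 = 463.30 km = 4.6330×10⁵ m.
r₂ = 361.8 + 1941 = 2302.8 km = 2.3028×10⁶ m.
Transfer ellipse a_t = (r₁ + r₂)/2 = 1.383×10⁶ m.
At r₁: circular v_c1 = √(μ/r₁) = 259.0 m/s; transfer-periapsis v_p = √[μ(2/r₁ − 1/a_t)] = 334.2 m/s.
Δv₁ = v_p − v_c1 = 75.20 m/s.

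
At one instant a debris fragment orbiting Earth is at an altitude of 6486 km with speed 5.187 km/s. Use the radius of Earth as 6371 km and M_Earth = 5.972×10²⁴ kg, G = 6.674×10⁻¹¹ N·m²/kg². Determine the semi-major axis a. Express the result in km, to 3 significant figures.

μ = GM = 6.674×10⁻¹¹ × 5.972×10²⁴ = 3.986×10¹⁴ m³/s².
r = 6371 + 6486 = 12857 km = 1.286×10⁷ m.
Specific orbital energy ε = v²/2 − μ/r = (5187)²/2 − 3.986×10¹⁴/1.286×10⁷ = -1.755×10⁷ J/kg.
Since ε = −μ/(2a), a = −μ/(2ε) = 1.136×10⁷ m = 11357 km.

a ≈ 11400 km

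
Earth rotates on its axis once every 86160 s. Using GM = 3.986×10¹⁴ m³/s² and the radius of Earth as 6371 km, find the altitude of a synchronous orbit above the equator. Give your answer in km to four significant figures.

A synchronous orbit has period T, so by Kepler's third law a = (μT²/4π²)^(1/3).
μT²/4π² = 3.986×10¹⁴ × (8.616×10⁴)² / 39.48 = 7.495×10²² m³.
a = 4.216×10⁷ m = 42163 km.
Altitude h = a − R = 42163 − 6371 = 35792 km.

h_sync ≈ 35790 km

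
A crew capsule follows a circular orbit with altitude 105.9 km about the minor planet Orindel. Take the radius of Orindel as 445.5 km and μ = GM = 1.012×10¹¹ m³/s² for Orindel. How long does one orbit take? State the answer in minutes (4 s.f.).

T ≈ 134.8 minutes

r = 445.5 + 105.9 = 551.40 km = 5.5140×10⁵ m.
Kepler's third law: T = 2π√(r³/μ) = 2π√((5.514×10⁵)³ / 1.012×10¹¹).
r³/μ = 1.657×10⁶ s², so T = 2π × 1.287×10³ = 8.087×10³ s.
Converting: 8.087×10³ s ÷ 60.00 = 134.8 minutes.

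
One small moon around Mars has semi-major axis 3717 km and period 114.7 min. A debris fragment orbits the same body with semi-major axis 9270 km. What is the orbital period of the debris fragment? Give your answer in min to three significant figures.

T₂ ≈ 452 min

Kepler's third law: T² ∝ a³, so T₂ = T₁ (a₂/a₁)^(3/2).
a₂/a₁ = 2.494, (a₂/a₁)^(3/2) = 3.938.
T₂ = 114.7 × 3.938 = 451.7 min.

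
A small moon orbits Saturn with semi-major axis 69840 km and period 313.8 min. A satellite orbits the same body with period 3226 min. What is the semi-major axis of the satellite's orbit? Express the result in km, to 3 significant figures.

a₂ ≈ 3.30×10⁵ km

Kepler's third law: a³ ∝ T², so a₂ = a₁ (T₂/T₁)^(2/3).
T₂/T₁ = 10.28, (T₂/T₁)^(2/3) = 4.728.
a₂ = 69840 × 4.728 = 3.302×10⁵ km.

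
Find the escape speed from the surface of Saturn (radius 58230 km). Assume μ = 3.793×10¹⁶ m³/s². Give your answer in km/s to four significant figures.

r = R = 5.823×10⁷ m.
Escape speed v_esc = √(2μ/r) = √(2 × 3.793×10¹⁶ / 5.823×10⁷) = √(1.303×10⁹) = 36090 m/s.
= 36.09 km/s.

v_esc ≈ 36.09 km/s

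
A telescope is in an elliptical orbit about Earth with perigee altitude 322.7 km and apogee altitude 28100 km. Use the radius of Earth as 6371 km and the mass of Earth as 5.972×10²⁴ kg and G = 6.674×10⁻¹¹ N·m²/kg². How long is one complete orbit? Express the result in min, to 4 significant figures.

T ≈ 489.8 min

μ = GM = 6.674×10⁻¹¹ × 5.972×10²⁴ = 3.986×10¹⁴ m³/s².
r_p = 6371 + 322.7 = 6693.7 km = 6.6937×10⁶ m.
r_a = 6371 + 28100 = 34471 km = 3.4471×10⁷ m.
Semi-major axis a = (r_p + r_a)/2 = (6693.7 + 34471)/2 = 20582 km = 2.058×10⁷ m.
By Kepler's third law T = 2π√(a³/μ) = 2π × 4.677×10³ = 2.939×10⁴ s.
= 489.8 min.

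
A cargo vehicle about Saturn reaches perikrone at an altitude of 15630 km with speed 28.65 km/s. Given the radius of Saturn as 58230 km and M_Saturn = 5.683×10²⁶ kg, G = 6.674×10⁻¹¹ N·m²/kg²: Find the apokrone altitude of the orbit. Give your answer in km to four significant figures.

μ = GM = 6.674×10⁻¹¹ × 5.683×10²⁶ = 3.793×10¹⁶ m³/s².
r_p = 58230 + 15630 = 73860 km = 7.386×10⁷ m.
Specific energy ε = v²/2 − μ/r = -1.031×10⁸ J/kg, so a = −μ/(2ε) = 1.839×10⁸ m.
The apsides satisfy r_p + r_a = 2a, so the apokrone radius is 2a − r_p = 2.940×10⁸ m = 2.9400×10⁵ km.
Apokrone altitude = 2.9400×10⁵ − 58230 = 2.3577×10⁵ km.

apokrone altitude ≈ 2.358×10⁵ km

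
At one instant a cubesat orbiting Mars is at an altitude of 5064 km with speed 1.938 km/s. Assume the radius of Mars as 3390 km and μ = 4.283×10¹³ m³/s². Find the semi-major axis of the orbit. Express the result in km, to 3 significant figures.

a ≈ 6720 km

r = 3390 + 5064 = 8454.0 km = 8.454×10⁶ m.
Vis-viva rearranged: 1/a = 2/r − v²/μ = 2.366×10⁻⁷ − 8.769×10⁻⁸ = 1.489×10⁻⁷ m⁻¹.
a = 6.717×10⁶ m = 6716.7 km.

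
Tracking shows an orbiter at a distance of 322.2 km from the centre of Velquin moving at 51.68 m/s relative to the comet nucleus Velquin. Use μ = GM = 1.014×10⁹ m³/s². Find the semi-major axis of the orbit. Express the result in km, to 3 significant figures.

a ≈ 280 km

r = 3.222×10⁵ m.
Specific orbital energy ε = v²/2 − μ/r = (51.68)²/2 − 1.014×10⁹/3.222×10⁵ = -1.812×10³ J/kg.
Since ε = −μ/(2a), a = −μ/(2ε) = 2.798×10⁵ m = 279.85 km.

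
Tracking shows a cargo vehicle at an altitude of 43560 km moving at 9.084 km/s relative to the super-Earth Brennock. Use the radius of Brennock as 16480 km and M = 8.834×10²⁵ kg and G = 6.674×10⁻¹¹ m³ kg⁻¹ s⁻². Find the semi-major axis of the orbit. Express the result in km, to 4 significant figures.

μ = GM = 6.674×10⁻¹¹ × 8.834×10²⁵ = 5.896×10¹⁵ m³/s².
r = 16480 + 43560 = 60040 km = 6.004×10⁷ m.
Specific orbital energy ε = v²/2 − μ/r = (9084)²/2 − 5.896×10¹⁵/6.004×10⁷ = -5.694×10⁷ J/kg.
Since ε = −μ/(2a), a = −μ/(2ε) = 5.177×10⁷ m = 51773 km.

a ≈ 51770 km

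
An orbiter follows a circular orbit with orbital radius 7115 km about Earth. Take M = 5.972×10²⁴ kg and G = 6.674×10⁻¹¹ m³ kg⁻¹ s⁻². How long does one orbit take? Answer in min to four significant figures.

T ≈ 99.55 min

μ = GM = 6.674×10⁻¹¹ × 5.972×10²⁴ = 3.986×10¹⁴ m³/s².
r = 7115 km = 7.115×10⁶ m.
Kepler's third law: T = 2π√(r³/μ) = 2π√((7.115×10⁶)³ / 3.986×10¹⁴).
r³/μ = 9.037×10⁵ s², so T = 2π × 9.506×10² = 5.973×10³ s.
Converting: 5.973×10³ s ÷ 60.00 = 99.55 min.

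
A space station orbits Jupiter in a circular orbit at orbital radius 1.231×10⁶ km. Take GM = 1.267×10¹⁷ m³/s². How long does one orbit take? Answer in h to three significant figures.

T ≈ 212 h

r = 1.231×10⁶ km = 1.231×10⁹ m.
Kepler's third law: T = 2π√(r³/μ) = 2π√((1.231×10⁹)³ / 1.267×10¹⁷).
r³/μ = 1.472×10¹⁰ s², so T = 2π × 1.213×10⁵ = 7.624×10⁵ s.
Converting: 7.624×10⁵ s ÷ 3600 = 211.8 h.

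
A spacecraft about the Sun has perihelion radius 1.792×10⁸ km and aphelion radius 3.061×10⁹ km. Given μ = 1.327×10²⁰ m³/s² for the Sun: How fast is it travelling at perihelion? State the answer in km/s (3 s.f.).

Semi-major axis a = (r_p + r_a)/2 = 1.6201×10⁹ km = 1.620×10¹² m.
Vis-viva: v² = μ(2/r − 1/a) = 1.327×10²⁰ × (1.116×10⁻¹¹ − 6.172×10⁻¹³) = 1.399×10⁹ m²/s².
v = 37400 m/s = 37.40 km/s.

v ≈ 37.4 km/s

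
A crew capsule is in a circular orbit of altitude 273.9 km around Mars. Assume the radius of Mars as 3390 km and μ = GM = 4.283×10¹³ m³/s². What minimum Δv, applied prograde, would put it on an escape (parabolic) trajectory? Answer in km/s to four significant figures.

r = 3390 + 273.9 = 3663.9 km = 3.6639×10⁶ m.
Circular speed v_c = √(μ/r) = 3419 m/s.
Escape speed v_esc = √(2μ/r) = √2 × v_c = 4835 m/s.
Δv = v_esc − v_c = 1416 m/s = 1.416 km/s.

Δv ≈ 1.416 km/s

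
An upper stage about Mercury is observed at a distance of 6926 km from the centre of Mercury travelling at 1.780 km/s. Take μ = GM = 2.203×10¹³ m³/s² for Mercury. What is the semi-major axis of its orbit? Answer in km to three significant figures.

a ≈ 6900 km

r = 6.926×10⁶ m.
Specific orbital energy ε = v²/2 − μ/r = (1780)²/2 − 2.203×10¹³/6.926×10⁶ = -1.597×10⁶ J/kg.
Since ε = −μ/(2a), a = −μ/(2ε) = 6.899×10⁶ m = 6899.2 km.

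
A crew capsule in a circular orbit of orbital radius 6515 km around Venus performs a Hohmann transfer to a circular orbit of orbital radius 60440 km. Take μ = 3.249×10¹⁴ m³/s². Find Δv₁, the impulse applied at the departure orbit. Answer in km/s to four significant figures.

Δv ≈ 2.427 km/s

r₁ = 6515 km = 6.515×10⁶ m.
r₂ = 60440 km = 6.044×10⁷ m.
Transfer ellipse a_t = (r₁ + r₂)/2 = 3.348×10⁷ m.
At r₁: circular v_c1 = √(μ/r₁) = 7062 m/s; transfer-periapsis v_p = √[μ(2/r₁ − 1/a_t)] = 9489 m/s.
Δv₁ = v_p − v_c1 = 2427 m/s.
= 2.427 km/s.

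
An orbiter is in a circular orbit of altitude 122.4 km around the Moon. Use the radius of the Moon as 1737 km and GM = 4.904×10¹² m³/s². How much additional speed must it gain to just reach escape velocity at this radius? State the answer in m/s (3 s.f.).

r = 1737 + 122.4 = 1859.4 km = 1.8594×10⁶ m.
Circular speed v_c = √(μ/r) = 1624 m/s.
Escape speed v_esc = √(2μ/r) = √2 × v_c = 2297 m/s.
Δv = v_esc − v_c = 672.7 m/s.

Δv ≈ 673 m/s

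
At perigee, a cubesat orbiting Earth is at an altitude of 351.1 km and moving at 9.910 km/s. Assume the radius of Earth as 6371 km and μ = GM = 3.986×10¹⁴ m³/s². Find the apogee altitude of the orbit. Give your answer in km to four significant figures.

r_p = 6371 + 351.1 = 6722.1 km = 6.722×10⁶ m.
Specific energy ε = v²/2 − μ/r = -1.019×10⁷ J/kg, so a = −μ/(2ε) = 1.955×10⁷ m.
The apsides satisfy r_p + r_a = 2a, so the apogee radius is 2a − r_p = 3.238×10⁷ m = 32384 km.
Apogee altitude = 32384 − 6371 = 26013 km.

apogee altitude ≈ 26010 km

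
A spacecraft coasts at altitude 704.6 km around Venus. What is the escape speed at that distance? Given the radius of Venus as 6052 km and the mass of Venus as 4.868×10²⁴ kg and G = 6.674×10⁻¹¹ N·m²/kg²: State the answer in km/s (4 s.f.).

v_esc ≈ 9.807 km/s

μ = GM = 6.674×10⁻¹¹ × 4.868×10²⁴ = 3.249×10¹⁴ m³/s².
r = 6052 + 704.6 = 6756.6 km = 6.7566×10⁶ m.
Escape speed v_esc = √(2μ/r) = √(2 × 3.249×10¹⁴ / 6.757×10⁶) = √(9.617×10⁷) = 9807 m/s.
= 9.807 km/s.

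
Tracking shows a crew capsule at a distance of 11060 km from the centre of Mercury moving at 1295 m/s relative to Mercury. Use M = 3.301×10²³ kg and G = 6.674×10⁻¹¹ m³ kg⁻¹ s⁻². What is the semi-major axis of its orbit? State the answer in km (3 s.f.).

a ≈ 9550 km

μ = GM = 6.674×10⁻¹¹ × 3.301×10²³ = 2.203×10¹³ m³/s².
r = 1.106×10⁷ m.
Specific orbital energy ε = v²/2 − μ/r = (1295)²/2 − 2.203×10¹³/1.106×10⁷ = -1.153×10⁶ J/kg.
Since ε = −μ/(2a), a = −μ/(2ε) = 9.550×10⁶ m = 9550.2 km.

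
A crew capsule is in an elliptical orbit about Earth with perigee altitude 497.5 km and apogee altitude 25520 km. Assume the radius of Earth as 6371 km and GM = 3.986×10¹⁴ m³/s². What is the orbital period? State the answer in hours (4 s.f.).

r_p = 6371 + 497.5 = 6868.5 km = 6.8685×10⁶ m.
r_a = 6371 + 25520 = 31891 km = 3.1891×10⁷ m.
Semi-major axis a = (r_p + r_a)/2 = (6868.5 + 31891)/2 = 19380 km = 1.938×10⁷ m.
By Kepler's third law T = 2π√(a³/μ) = 2π × 4.273×10³ = 2.685×10⁴ s.
= 7.458 hours.

T ≈ 7.458 hours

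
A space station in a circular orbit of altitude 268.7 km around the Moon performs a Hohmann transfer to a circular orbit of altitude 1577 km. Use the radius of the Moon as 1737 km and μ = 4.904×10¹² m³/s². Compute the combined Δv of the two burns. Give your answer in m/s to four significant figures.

Δv_total ≈ 341.8 m/s

r₁ = 1737 + 268.7 = 2005.7 km = 2.0057×10⁶ m.
r₂ = 1737 + 1577 = 3314.0 km = 3.3140×10⁶ m.
Transfer ellipse a_t = (r₁ + r₂)/2 = 2.660×10⁶ m.
At r₁: circular v_c1 = √(μ/r₁) = 1564 m/s; transfer-perilune v_p = √[μ(2/r₁ − 1/a_t)] = 1745 m/s.
Δv₁ = v_p − v_c1 = 181.7 m/s.
At r₂: circular v_c2 = √(μ/r₂) = 1216 m/s; transfer-apolune v_a = √[μ(2/r₂ − 1/a_t)] = 1056 m/s.
Δv₂ = v_c2 − v_a = 160.1 m/s.
Total Δv = Δv₁ + Δv₂ = 341.8 m/s.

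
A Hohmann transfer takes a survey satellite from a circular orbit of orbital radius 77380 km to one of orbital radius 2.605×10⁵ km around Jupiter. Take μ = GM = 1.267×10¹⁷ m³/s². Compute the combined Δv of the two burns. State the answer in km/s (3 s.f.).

r₁ = 77380 km = 7.738×10⁷ m.
r₂ = 2.605×10⁵ km = 2.605×10⁸ m.
Transfer ellipse a_t = (r₁ + r₂)/2 = 1.689×10⁸ m.
At r₁: circular v_c1 = √(μ/r₁) = 40460 m/s; transfer-perijove v_p = √[μ(2/r₁ − 1/a_t)] = 50250 m/s.
Δv₁ = v_p − v_c1 = 9783 m/s.
At r₂: circular v_c2 = √(μ/r₂) = 22050 m/s; transfer-apojove v_a = √[μ(2/r₂ − 1/a_t)] = 14930 m/s.
Δv₂ = v_c2 − v_a = 7128 m/s.
Total Δv = Δv₁ + Δv₂ = 16910 m/s = 16.91 km/s.

Δv_total ≈ 16.9 km/s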